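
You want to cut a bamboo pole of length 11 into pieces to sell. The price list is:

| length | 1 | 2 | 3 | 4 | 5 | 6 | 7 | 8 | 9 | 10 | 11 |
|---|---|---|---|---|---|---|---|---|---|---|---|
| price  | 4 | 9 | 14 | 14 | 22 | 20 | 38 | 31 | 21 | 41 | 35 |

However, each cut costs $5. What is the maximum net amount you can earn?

47

Build v[k] bottom-up: v[k] = max over allowed piece i of (p[i] + v[k−i]) − 5 per cut.
v[1] = 4
v[2] = max(4+4-5, 9+0) = 9
v[3] = max(4+9-5, 9+4-5, 14+0) = 14
v[4] = max(4+14-5, 9+9-5, 14+4-5, 14+0) = 14
v[5] = max(4+14-5, 9+14-5, 14+9-5, 14+4-5, 22+0) = 22
v[6] = max(4+22-5, 9+14-5, 14+14-5, 14+9-5, 22+4-5, 20+0) = 23
v[7] = max(4+23-5, 9+22-5, 14+14-5, …, 20+4-5, 38+0) = 38
v[8] = max(4+38-5, 9+23-5, 14+22-5, …, 38+4-5, 31+0) = 37
v[9] = max(4+37-5, 9+38-5, 14+23-5, …, 31+4-5, 21+0) = 42
v[10] = max(4+42-5, 9+37-5, 14+38-5, …, 21+4-5, 41+0) = 47
v[11] = max(4+47-5, 9+42-5, 14+37-5, …, 41+4-5, 35+0) = 47
One optimal plan: pieces 7 + 4 (1 cut) → $52 − $5 = $47.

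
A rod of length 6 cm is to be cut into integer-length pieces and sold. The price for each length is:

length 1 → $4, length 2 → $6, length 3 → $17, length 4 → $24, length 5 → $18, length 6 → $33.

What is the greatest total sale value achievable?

34

Consider every possible first cut. r[k] is the best of p[i]+r[k−i] over all sellable i≤k.
r[1] = 4
r[2] = 8  (first piece 1, then r[1]=4)
r[3] = 17
r[4] = 24
r[5] = 28  (first piece 1, then r[4]=24)
r[6] = 34  (first piece 3, then r[3]=17)
One optimal cutting: 3 + 3 → $17 + $17 = $34.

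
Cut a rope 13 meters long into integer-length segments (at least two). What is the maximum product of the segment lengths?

Fill P[k] for k=2..13: at each k try every first piece i and multiply by the better of (k−i) uncut or P[k−i].
P[2] = 1·max(1,0) = 1·1 = 1
P[3] = 1·max(2,1) = 1·2 = 2
P[4] = 2·max(2,1) = 2·2 = 4
P[5] = 2·max(3,2) = 2·3 = 6
P[6] = 3·max(3,2) = 3·3 = 9
P[7] = 2·max(5,6) = 2·6 = 12
P[8] = 2·max(6,9) = 2·9 = 18
P[9] = 3·max(6,9) = 3·9 = 27
P[10] = 2·max(8,18) = 2·18 = 36
P[11] = 2·max(9,27) = 2·27 = 54
P[12] = 3·max(9,27) = 3·27 = 81
P[13] = 2·max(11,54) = 2·54 = 108
One optimal split: 3 + 3 + 3 + 2 + 2; product 3·3·3·2·2 = 108.

108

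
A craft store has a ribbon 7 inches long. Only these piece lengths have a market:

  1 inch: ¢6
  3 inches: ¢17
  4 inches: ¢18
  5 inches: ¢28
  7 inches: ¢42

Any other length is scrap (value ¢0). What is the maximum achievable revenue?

42

Build f[k] bottom-up: f[k] = max over allowed piece i of (p[i] + f[k−i]).
f[1] = 6
f[2] = 12  (first piece 1, then f[1]=6)
f[3] = max(6+12, 17+0) = 18
f[4] = max(6+18, 17+6, 18+0) = 24
f[5] = max(6+24, 17+12, 18+6, 28+0) = 30
f[6] = max(6+30, 17+18, 18+12, 28+6) = 36
f[7] = max(6+36, 17+24, 18+18, 28+12, 42+0) = 42
One optimal cutting: 1 + 1 + 1 + 1 + 1 + 1 + 1 → ¢42.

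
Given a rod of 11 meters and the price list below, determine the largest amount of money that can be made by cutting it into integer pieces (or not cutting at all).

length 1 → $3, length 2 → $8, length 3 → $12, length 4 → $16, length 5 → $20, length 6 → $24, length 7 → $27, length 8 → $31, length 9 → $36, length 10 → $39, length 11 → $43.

Let r[k] be the best obtainable value from length k. For each k, try every first piece i and keep the best of price[i] + r[k−i].
r[1] = 3
r[2] = max(3+3, 8+0) = 8
r[3] = max(3+8, 8+3, 12+0) = 12
r[4] = max(3+12, 8+8, 12+3, 16+0) = 16
r[5] = max(3+16, 8+12, 12+8, 16+3, 20+0) = 20
r[6] = max(3+20, 8+16, 12+12, 16+8, 20+3, 24+0) = 24
r[7] = max(3+24, 8+20, 12+16, …, 24+3, 27+0) = 28
r[8] = max(3+28, 8+24, 12+20, …, 27+3, 31+0) = 32
r[9] = max(3+32, 8+28, 12+24, …, 31+3, 36+0) = 36
r[10] = max(3+36, 8+32, 12+28, …, 36+3, 39+0) = 40
r[11] = max(3+40, 8+36, 12+32, …, 39+3, 43+0) = 44
One optimal cutting: 3 + 2 + 2 + 2 + 2 → $12 + $8 + $8 + $8 + $8 = $44.

44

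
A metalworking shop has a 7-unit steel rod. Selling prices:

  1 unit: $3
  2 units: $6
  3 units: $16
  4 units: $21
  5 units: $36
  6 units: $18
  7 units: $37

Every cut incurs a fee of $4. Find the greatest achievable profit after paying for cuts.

38

Let v[k] be the best obtainable value from length k. For each k, try every first piece i and keep the best of price[i] + v[k−i] minus the 4 cut fee when i<k.
v[1] = 3
v[2] = max(3+3-4, 6+0) = 6
v[3] = max(3+6-4, 6+3-4, 16+0) = 16
v[4] = max(3+16-4, 6+6-4, 16+3-4, 21+0) = 21
v[5] = max(3+21-4, 6+16-4, 16+6-4, 21+3-4, 36+0) = 36
v[6] = max(3+36-4, 6+21-4, 16+16-4, 21+6-4, 36+3-4, 18+0) = 35
v[7] = max(3+35-4, 6+36-4, 16+21-4, …, 18+3-4, 37+0) = 38
One optimal plan: pieces 5 + 2 (1 cut) → $42 − $4 = $38.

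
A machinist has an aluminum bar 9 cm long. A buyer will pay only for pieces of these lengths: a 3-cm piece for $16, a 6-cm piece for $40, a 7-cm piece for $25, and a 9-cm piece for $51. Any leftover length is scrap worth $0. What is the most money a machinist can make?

Consider every possible first cut. best[k] is the best of p[i]+best[k−i] over all sellable i≤k.
best[1] = 0
best[2] = 0
best[3] = 16
best[4] = 16
best[5] = 16
best[6] = max(16+16, 40+0) = 40
best[7] = max(16+16, 40+0, 25+0) = 40
best[8] = max(16+16, 40+0, 25+0) = 40
best[9] = max(16+40, 40+16, 25+0, 51+0) = 56
One optimal cutting: 6 + 3 → $56.

56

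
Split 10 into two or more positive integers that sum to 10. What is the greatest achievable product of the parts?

Fill f[k] for k=2..10: at each k try every first piece i and multiply by the better of (k−i) uncut or f[k−i].
Small cases: f[2]=1, f[3]=2.
f[4] = max(1·3, 2·2, 3·1) = 4
f[5] = max(1·4, 2·3, 3·2, 4·1) = 6
f[6] = max(1·6, 2·4, 3·3, 4·2, 5·1) = 9
f[7] = max(1·9, 2·6, 3·4, 4·3, 5·2, 6·1) = 12
f[8] = max(1·12, 2·9, 3·6, …, 6·2, 7·1) = 18
f[9] = max(1·18, 2·12, 3·9, …, 7·2, 8·1) = 27
f[10] = max(1·27, 2·18, 3·12, …, 8·2, 9·1) = 36
One optimal split: 3 + 3 + 2 + 2; product 3·3·2·2 = 36.

36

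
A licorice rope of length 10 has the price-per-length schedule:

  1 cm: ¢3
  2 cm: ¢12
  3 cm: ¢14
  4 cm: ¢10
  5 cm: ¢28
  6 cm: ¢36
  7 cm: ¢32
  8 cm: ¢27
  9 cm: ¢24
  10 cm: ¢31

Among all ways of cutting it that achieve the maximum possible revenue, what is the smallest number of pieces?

3

Build r[k] bottom-up: r[k] = max over allowed piece i of (p[i] + r[k−i]).
r[1] = 3
r[2] = 12
r[3] = 15  (first piece 1, then r[2]=12)
r[4] = 24  (first piece 2, then r[2]=12)
r[5] = 28
r[6] = 36  (first piece 2, then r[4]=24)
r[7] = 40  (first piece 2, then r[5]=28)
r[8] = 48  (first piece 2, then r[6]=36)
r[9] = 52  (first piece 2, then r[7]=40)
r[10] = 60  (first piece 2, then r[8]=48)
Maximum revenue is ¢60.
Now minimize piece count subject to staying optimal: for each k, pieces[k] = 1 + min over i with p[i]+r[k−i]=r[k] of pieces[k−i].
pieces[7] = 2
pieces[8] = 2
pieces[9] = 3
pieces[10] = 3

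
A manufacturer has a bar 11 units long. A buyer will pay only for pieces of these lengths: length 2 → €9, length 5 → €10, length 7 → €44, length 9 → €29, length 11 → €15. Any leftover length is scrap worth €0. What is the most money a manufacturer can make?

Consider every possible first cut. r[k] is the best of p[i]+r[k−i] over all sellable i≤k.
r[1] = 0
r[2] = 9
r[3] = 9
r[4] = 18  (first piece 2, then r[2]=9)
r[5] = max(9+9, 10+0) = 18
r[6] = max(9+18, 10+0) = 27
r[7] = max(9+18, 10+9, 44+0) = 44
r[8] = max(9+27, 10+9, 44+0) = 44
r[9] = max(9+44, 10+18, 44+9, 29+0) = 53
r[10] = max(9+44, 10+18, 44+9, 29+0) = 53
r[11] = max(9+53, 10+27, 44+18, 29+9, 15+0) = 62
One optimal cutting: 7 + 2 + 2 → €62.

62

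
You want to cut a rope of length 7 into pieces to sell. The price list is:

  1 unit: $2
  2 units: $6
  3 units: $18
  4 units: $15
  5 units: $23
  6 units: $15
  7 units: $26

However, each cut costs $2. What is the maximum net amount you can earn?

Consider every possible first cut. net[k] is the best of p[i]+net[k−i] over all sellable i≤k, charging 2 whenever i<k.
net[1] = 2
net[2] = max(2+2-2, 6+0) = 6
net[3] = max(2+6-2, 6+2-2, 18+0) = 18
net[4] = max(2+18-2, 6+6-2, 18+2-2, 15+0) = 18
net[5] = max(2+18-2, 6+18-2, 18+6-2, 15+2-2, 23+0) = 23
net[6] = max(2+23-2, 6+18-2, 18+18-2, 15+6-2, 23+2-2, 15+0) = 34
net[7] = max(2+34-2, 6+23-2, 18+18-2, …, 15+2-2, 26+0) = 34
One optimal plan: pieces 3 + 3 + 1 (2 cuts) → $38 − $4 = $34.

34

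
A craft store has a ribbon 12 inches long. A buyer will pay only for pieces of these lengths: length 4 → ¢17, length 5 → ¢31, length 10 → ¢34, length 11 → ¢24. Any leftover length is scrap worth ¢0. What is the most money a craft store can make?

62

Let f[k] be the best obtainable value from length k. For each k, try every first piece i and keep the best of price[i] + f[k−i].
f[1] = 0
f[2] = 0
f[3] = 0
f[4] = 17
f[5] = max(17+0, 31+0) = 31
f[6] = max(17+0, 31+0) = 31
f[7] = max(17+0, 31+0) = 31
f[8] = max(17+17, 31+0) = 34
f[9] = max(17+31, 31+17) = 48
f[10] = max(17+31, 31+31, 34+0) = 62
f[11] = max(17+31, 31+31, 34+0, 24+0) = 62
f[12] = max(17+34, 31+31, 34+0, 24+0) = 62
One optimal cutting: pieces 5 + 5 with 2 inches of scrap → ¢62.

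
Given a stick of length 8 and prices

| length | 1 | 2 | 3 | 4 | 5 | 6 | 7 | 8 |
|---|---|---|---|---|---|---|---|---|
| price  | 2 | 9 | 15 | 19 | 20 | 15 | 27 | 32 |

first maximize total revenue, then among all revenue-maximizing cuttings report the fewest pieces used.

3

Let r[k] be the best obtainable value from length k. For each k, try every first piece i and keep the best of price[i] + r[k−i].
r[1] = 2
r[2] = max(2+2, 9+0) = 9
r[3] = max(2+9, 9+2, 15+0) = 15
r[4] = max(2+15, 9+9, 15+2, 19+0) = 19
r[5] = max(2+19, 9+15, 15+9, 19+2, 20+0) = 24
r[6] = max(2+24, 9+19, 15+15, 19+9, 20+2, 15+0) = 30
r[7] = max(2+30, 9+24, 15+19, …, 15+2, 27+0) = 34
r[8] = max(2+34, 9+30, 15+24, …, 27+2, 32+0) = 39
Maximum revenue is $39.
Now minimize piece count subject to staying optimal: for each k, pieces[k] = 1 + min over i with p[i]+r[k−i]=r[k] of pieces[k−i].
pieces[5] = 2
pieces[6] = 2
pieces[7] = 2
pieces[8] = 3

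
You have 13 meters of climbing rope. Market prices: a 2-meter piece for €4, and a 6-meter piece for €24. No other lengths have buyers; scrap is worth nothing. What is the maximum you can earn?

48

Consider every possible first cut. f[k] is the best of p[i]+f[k−i] over all sellable i≤k.
f[1] = 0
f[2] = 4
f[3] = 4
f[4] = 8  (first piece 2, then f[2]=4)
f[5] = 8
f[6] = max(4+8, 24+0) = 24
f[7] = max(4+8, 24+0) = 24
f[8] = max(4+24, 24+4) = 28
f[9] = max(4+24, 24+4) = 28
f[10] = max(4+28, 24+8) = 32
f[11] = max(4+28, 24+8) = 32
f[12] = max(4+32, 24+24) = 48
f[13] = max(4+32, 24+24) = 48
One optimal cutting: pieces 6 + 6 with 1 meter of scrap → €48.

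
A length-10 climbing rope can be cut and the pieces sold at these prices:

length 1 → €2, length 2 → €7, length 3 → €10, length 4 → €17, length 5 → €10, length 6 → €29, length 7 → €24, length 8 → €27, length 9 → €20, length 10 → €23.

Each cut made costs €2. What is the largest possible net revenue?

44

Build v[k] bottom-up: v[k] = max over allowed piece i of (p[i] + v[k−i]) − 2 per cut.
v[1] = 2
v[2] = 7
v[3] = 10
v[4] = 17
v[5] = 17  (first piece 1, then v[4]=17)
v[6] = 29
v[7] = 29  (first piece 1, then v[6]=29)
v[8] = 34  (first piece 2, then v[6]=29)
v[9] = 37  (first piece 3, then v[6]=29)
v[10] = 44  (first piece 4, then v[6]=29)
One optimal plan: pieces 6 + 4 (1 cut) → €46 − €2 = €44.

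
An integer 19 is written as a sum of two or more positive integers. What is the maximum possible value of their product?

Let g[k] be the best product for length k (with at least one cut). For each first piece i, the rest contributes max(k−i, g[k−i]).
g[2] = 1·max(1,0) = 1·1 = 1
g[3] = max(1·2, 2·1) = 2
g[4] = max(1·3, 2·2, 3·1) = 4
g[5] = max(1·4, 2·3, 3·2, 4·1) = 6
g[6] = max(1·6, 2·4, 3·3, 4·2, 5·1) = 9
g[7] = max(1·9, 2·6, 3·4, 4·3, 5·2, 6·1) = 12
g[8] = max(1·12, 2·9, 3·6, …, 6·2, 7·1) = 18
g[9] = max(1·18, 2·12, 3·9, …, 7·2, 8·1) = 27
g[10] = max(1·27, 2·18, 3·12, …, 8·2, 9·1) = 36
g[11] = max(1·36, 2·27, 3·18, …, 9·2, 10·1) = 54
g[12] = max(1·54, 2·36, 3·27, …, 10·2, 11·1) = 81
g[13] = max(1·81, 2·54, 3·36, …, 11·2, 12·1) = 108
g[14] = max(1·108, 2·81, 3·54, …, 12·2, 13·1) = 162
g[15] = max(1·162, 2·108, 3·81, …, 13·2, 14·1) = 243
g[16] = max(1·243, 2·162, 3·108, …, 14·2, 15·1) = 324
g[17] = max(1·324, 2·243, 3·162, …, 15·2, 16·1) = 486
g[18] = max(1·486, 2·324, 3·243, …, 16·2, 17·1) = 729
g[19] = max(1·729, 2·486, 3·324, …, 17·2, 18·1) = 972
One optimal split: 3 + 3 + 3 + 3 + 3 + 2 + 2; product 3·3·3·3·3·2·2 = 972.

972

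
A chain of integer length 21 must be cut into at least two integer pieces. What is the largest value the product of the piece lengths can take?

2187

Let m[k] be the best product for length k (with at least one cut). For each first piece i, the rest contributes max(k−i, m[k−i]).
m[2] = 1·max(1,0) = 1·1 = 1
m[3] = 1·max(2,1) = 1·2 = 2
m[4] = 2·max(2,1) = 2·2 = 4
m[5] = 2·max(3,2) = 2·3 = 6
m[6] = 3·max(3,2) = 3·3 = 9
m[7] = 2·max(5,6) = 2·6 = 12
m[8] = 2·max(6,9) = 2·9 = 18
m[9] = 3·max(6,9) = 3·9 = 27
m[10] = 2·max(8,18) = 2·18 = 36
m[11] = 2·max(9,27) = 2·27 = 54
m[12] = 3·max(9,27) = 3·27 = 81
m[13] = 2·max(11,54) = 2·54 = 108
m[14] = 2·max(12,81) = 2·81 = 162
m[15] = 3·max(12,81) = 3·81 = 243
m[16] = 2·max(14,162) = 2·162 = 324
m[17] = 2·max(15,243) = 2·243 = 486
m[18] = 3·max(15,243) = 3·243 = 729
m[19] = 2·max(17,486) = 2·486 = 972
m[20] = 2·max(18,729) = 2·729 = 1458
m[21] = 3·max(18,729) = 3·729 = 2187
One optimal split: 3 + 3 + 3 + 3 + 3 + 3 + 3; product 3·3·3·3·3·3·3 = 2187.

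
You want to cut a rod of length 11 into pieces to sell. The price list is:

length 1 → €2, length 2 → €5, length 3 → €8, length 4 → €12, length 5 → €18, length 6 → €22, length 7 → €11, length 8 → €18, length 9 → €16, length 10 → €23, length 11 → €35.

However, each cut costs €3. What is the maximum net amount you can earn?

37

Let v[k] be the best obtainable value from length k. For each k, try every first piece i and keep the best of price[i] + v[k−i] minus the 3 cut fee when i<k.
v[1] = 2
v[2] = 5
v[3] = 8
v[4] = 12
v[5] = 18
v[6] = 22
v[7] = 21  (first piece 1, then v[6]=22)
v[8] = 24  (first piece 2, then v[6]=22)
v[9] = 27  (first piece 3, then v[6]=22)
v[10] = 33  (first piece 5, then v[5]=18)
v[11] = 37  (first piece 5, then v[6]=22)
One optimal plan: pieces 6 + 5 (1 cut) → €40 − €3 = €37.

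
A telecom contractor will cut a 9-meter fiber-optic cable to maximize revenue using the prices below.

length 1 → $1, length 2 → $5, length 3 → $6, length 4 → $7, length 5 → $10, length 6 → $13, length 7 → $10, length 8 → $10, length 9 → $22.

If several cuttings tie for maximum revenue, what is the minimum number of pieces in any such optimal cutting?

1

Build r[k] bottom-up: r[k] = max over allowed piece i of (p[i] + r[k−i]).
r[1] = 1
r[2] = 5
r[3] = 6  (first piece 1, then r[2]=5)
r[4] = 10  (first piece 2, then r[2]=5)
r[5] = 11  (first piece 1, then r[4]=10)
r[6] = 15  (first piece 2, then r[4]=10)
r[7] = 16  (first piece 1, then r[6]=15)
r[8] = 20  (first piece 2, then r[6]=15)
r[9] = 22
Maximum revenue is $22.
Now minimize piece count subject to staying optimal: for each k, pieces[k] = 1 + min over i with p[i]+r[k−i]=r[k] of pieces[k−i].
pieces[6] = 3
pieces[7] = 3
pieces[8] = 4
pieces[9] = 1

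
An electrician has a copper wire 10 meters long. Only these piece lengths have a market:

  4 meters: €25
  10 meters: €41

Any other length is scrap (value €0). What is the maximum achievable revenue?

50

Consider every possible first cut. r[k] is the best of p[i]+r[k−i] over all sellable i≤k.
r[1] = 0
r[2] = 0
r[3] = 0
r[4] = 25
r[5] = 25
r[6] = 25
r[7] = 25
r[8] = 50  (first piece 4, then r[4]=25)
r[9] = 50
r[10] = max(25+25, 41+0) = 50
One optimal cutting: pieces 4 + 4 with 2 meters of scrap → €50.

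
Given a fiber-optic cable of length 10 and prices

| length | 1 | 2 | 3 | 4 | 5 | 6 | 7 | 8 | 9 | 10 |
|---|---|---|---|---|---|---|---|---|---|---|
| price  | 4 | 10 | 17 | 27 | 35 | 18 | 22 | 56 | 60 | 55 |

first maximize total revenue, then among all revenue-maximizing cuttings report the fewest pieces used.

Consider every possible first cut. r[k] is the best of p[i]+r[k−i] over all sellable i≤k.
r[1] = 4
r[2] = max(4+4, 10+0) = 10
r[3] = max(4+10, 10+4, 17+0) = 17
r[4] = max(4+17, 10+10, 17+4, 27+0) = 27
r[5] = max(4+27, 10+17, 17+10, 27+4, 35+0) = 35
r[6] = max(4+35, 10+27, 17+17, 27+10, 35+4, 18+0) = 39
r[7] = max(4+39, 10+35, 17+27, …, 18+4, 22+0) = 45
r[8] = max(4+45, 10+39, 17+35, …, 22+4, 56+0) = 56
r[9] = max(4+56, 10+45, 17+39, …, 56+4, 60+0) = 62
r[10] = max(4+62, 10+56, 17+45, …, 60+4, 55+0) = 70
Maximum revenue is $70.
Now minimize piece count subject to staying optimal: for each k, pieces[k] = 1 + min over i with p[i]+r[k−i]=r[k] of pieces[k−i].
pieces[7] = 2
pieces[8] = 1
pieces[9] = 2
pieces[10] = 2

2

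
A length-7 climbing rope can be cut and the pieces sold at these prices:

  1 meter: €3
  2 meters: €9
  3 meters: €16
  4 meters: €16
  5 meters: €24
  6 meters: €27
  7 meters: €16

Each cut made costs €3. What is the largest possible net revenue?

30

Build net[k] bottom-up: net[k] = max over allowed piece i of (p[i] + net[k−i]) − 3 per cut.
net[1] = 3
net[2] = max(3+3-3, 9+0) = 9
net[3] = max(3+9-3, 9+3-3, 16+0) = 16
net[4] = max(3+16-3, 9+9-3, 16+3-3, 16+0) = 16
net[5] = max(3+16-3, 9+16-3, 16+9-3, 16+3-3, 24+0) = 24
net[6] = max(3+24-3, 9+16-3, 16+16-3, 16+9-3, 24+3-3, 27+0) = 29
net[7] = max(3+29-3, 9+24-3, 16+16-3, …, 27+3-3, 16+0) = 30
One optimal plan: pieces 5 + 2 (1 cut) → €33 − €3 = €30.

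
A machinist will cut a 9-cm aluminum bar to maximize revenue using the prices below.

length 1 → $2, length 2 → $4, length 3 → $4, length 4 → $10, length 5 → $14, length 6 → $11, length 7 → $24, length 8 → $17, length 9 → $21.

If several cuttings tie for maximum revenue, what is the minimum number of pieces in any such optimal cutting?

2

Let r[k] be the best obtainable value from length k. For each k, try every first piece i and keep the best of price[i] + r[k−i].
r[1] = 2
r[2] = 4  (first piece 1, then r[1]=2)
r[3] = 6  (first piece 1, then r[2]=4)
r[4] = 10
r[5] = 14
r[6] = 16  (first piece 1, then r[5]=14)
r[7] = 24
r[8] = 26  (first piece 1, then r[7]=24)
r[9] = 28  (first piece 1, then r[8]=26)
Maximum revenue is $28.
Now minimize piece count subject to staying optimal: for each k, pieces[k] = 1 + min over i with p[i]+r[k−i]=r[k] of pieces[k−i].
pieces[6] = 2
pieces[7] = 1
pieces[8] = 2
pieces[9] = 2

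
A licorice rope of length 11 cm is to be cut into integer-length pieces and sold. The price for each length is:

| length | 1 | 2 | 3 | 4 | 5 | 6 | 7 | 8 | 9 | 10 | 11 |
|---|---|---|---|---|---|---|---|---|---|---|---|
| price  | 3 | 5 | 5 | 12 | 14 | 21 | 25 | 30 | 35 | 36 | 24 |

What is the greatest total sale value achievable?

41

Consider every possible first cut. R[k] is the best of p[i]+R[k−i] over all sellable i≤k.
R[1] = 3
R[2] = max(3+3, 5+0) = 6
R[3] = max(3+6, 5+3, 5+0) = 9
R[4] = max(3+9, 5+6, 5+3, 12+0) = 12
R[5] = max(3+12, 5+9, 5+6, 12+3, 14+0) = 15
R[6] = max(3+15, 5+12, 5+9, 12+6, 14+3, 21+0) = 21
R[7] = max(3+21, 5+15, 5+12, …, 21+3, 25+0) = 25
R[8] = max(3+25, 5+21, 5+15, …, 25+3, 30+0) = 30
R[9] = max(3+30, 5+25, 5+21, …, 30+3, 35+0) = 35
R[10] = max(3+35, 5+30, 5+25, …, 35+3, 36+0) = 38
R[11] = max(3+38, 5+35, 5+30, …, 36+3, 24+0) = 41
One optimal cutting: 9 + 1 + 1 → ¢35 + ¢3 + ¢3 = ¢41.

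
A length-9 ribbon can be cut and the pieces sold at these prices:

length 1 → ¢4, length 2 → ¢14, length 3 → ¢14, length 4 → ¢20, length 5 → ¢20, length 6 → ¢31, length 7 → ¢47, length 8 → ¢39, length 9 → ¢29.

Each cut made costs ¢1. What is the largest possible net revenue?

60

Build net[k] bottom-up: net[k] = max over allowed piece i of (p[i] + net[k−i]) − 1 per cut.
net[1] = 4
net[2] = 14
net[3] = 17  (first piece 1, then net[2]=14)
net[4] = 27  (first piece 2, then net[2]=14)
net[5] = 30  (first piece 1, then net[4]=27)
net[6] = 40  (first piece 2, then net[4]=27)
net[7] = 47
net[8] = 53  (first piece 2, then net[6]=40)
net[9] = 60  (first piece 2, then net[7]=47)
One optimal plan: pieces 7 + 2 (1 cut) → ¢61 − ¢1 = ¢60.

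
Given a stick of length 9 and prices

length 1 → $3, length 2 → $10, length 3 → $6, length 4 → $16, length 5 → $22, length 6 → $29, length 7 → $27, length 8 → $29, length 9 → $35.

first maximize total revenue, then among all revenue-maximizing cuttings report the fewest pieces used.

Consider every possible first cut. r[k] is the best of p[i]+r[k−i] over all sellable i≤k.
r[1] = 3
r[2] = max(3+3, 10+0) = 10
r[3] = max(3+10, 10+3, 6+0) = 13
r[4] = max(3+13, 10+10, 6+3, 16+0) = 20
r[5] = max(3+20, 10+13, 6+10, 16+3, 22+0) = 23
r[6] = max(3+23, 10+20, 6+13, 16+10, 22+3, 29+0) = 30
r[7] = max(3+30, 10+23, 6+20, …, 29+3, 27+0) = 33
r[8] = max(3+33, 10+30, 6+23, …, 27+3, 29+0) = 40
r[9] = max(3+40, 10+33, 6+30, …, 29+3, 35+0) = 43
Maximum revenue is $43.
Now minimize piece count subject to staying optimal: for each k, pieces[k] = 1 + min over i with p[i]+r[k−i]=r[k] of pieces[k−i].
pieces[6] = 3
pieces[7] = 4
pieces[8] = 4
pieces[9] = 5

5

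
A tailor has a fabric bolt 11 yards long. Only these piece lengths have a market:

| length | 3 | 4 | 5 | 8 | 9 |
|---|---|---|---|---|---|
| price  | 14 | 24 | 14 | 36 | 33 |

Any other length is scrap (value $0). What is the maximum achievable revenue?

62

Consider every possible first cut. r[k] is the best of p[i]+r[k−i] over all sellable i≤k.
r[1] = 0
r[2] = 0
r[3] = 14
r[4] = 24
r[5] = 24
r[6] = 28  (first piece 3, then r[3]=14)
r[7] = 38  (first piece 3, then r[4]=24)
r[8] = 48  (first piece 4, then r[4]=24)
r[9] = 48
r[10] = 52  (first piece 3, then r[7]=38)
r[11] = 62  (first piece 3, then r[8]=48)
One optimal cutting: 4 + 4 + 3 → $62.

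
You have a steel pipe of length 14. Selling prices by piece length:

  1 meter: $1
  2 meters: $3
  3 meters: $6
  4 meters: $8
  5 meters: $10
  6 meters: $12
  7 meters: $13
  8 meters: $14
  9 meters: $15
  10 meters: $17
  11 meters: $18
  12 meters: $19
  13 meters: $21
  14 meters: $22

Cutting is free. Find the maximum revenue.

28

Consider every possible first cut. R[k] is the best of p[i]+R[k−i] over all sellable i≤k.
R[1] = 1
R[2] = 3
R[3] = 6
R[4] = 8
R[5] = 10
R[6] = 12  (first piece 3, then R[3]=6)
R[7] = 14  (first piece 3, then R[4]=8)
R[8] = 16  (first piece 3, then R[5]=10)
R[9] = 18  (first piece 3, then R[6]=12)
R[10] = 20  (first piece 3, then R[7]=14)
R[11] = 22  (first piece 3, then R[8]=16)
R[12] = 24  (first piece 3, then R[9]=18)
R[13] = 26  (first piece 3, then R[10]=20)
R[14] = 28  (first piece 3, then R[11]=22)
One optimal cutting: 5 + 3 + 3 + 3 → $10 + $6 + $6 + $6 = $28.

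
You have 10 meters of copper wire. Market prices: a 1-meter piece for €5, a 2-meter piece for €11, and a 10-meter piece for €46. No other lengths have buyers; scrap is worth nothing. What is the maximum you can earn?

55

Consider every possible first cut. f[k] is the best of p[i]+f[k−i] over all sellable i≤k.
f[1] = 5
f[2] = max(5+5, 11+0) = 11
f[3] = max(5+11, 11+5) = 16
f[4] = max(5+16, 11+11) = 22
f[5] = max(5+22, 11+16) = 27
f[6] = max(5+27, 11+22) = 33
f[7] = max(5+33, 11+27) = 38
f[8] = max(5+38, 11+33) = 44
f[9] = max(5+44, 11+38) = 49
f[10] = max(5+49, 11+44, 46+0) = 55
One optimal cutting: 2 + 2 + 2 + 2 + 2 → €55.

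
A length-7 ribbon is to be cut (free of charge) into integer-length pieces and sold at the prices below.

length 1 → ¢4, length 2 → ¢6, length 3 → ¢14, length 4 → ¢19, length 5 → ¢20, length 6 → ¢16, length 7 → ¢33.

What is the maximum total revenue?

33

Consider every possible first cut. R[k] is the best of p[i]+R[k−i] over all sellable i≤k.
R[1] = 4
R[2] = max(4+4, 6+0) = 8
R[3] = max(4+8, 6+4, 14+0) = 14
R[4] = max(4+14, 6+8, 14+4, 19+0) = 19
R[5] = max(4+19, 6+14, 14+8, 19+4, 20+0) = 23
R[6] = max(4+23, 6+19, 14+14, 19+8, 20+4, 16+0) = 28
R[7] = max(4+28, 6+23, 14+19, …, 16+4, 33+0) = 33
One optimal cutting: 4 + 3 → ¢19 + ¢14 = ¢33.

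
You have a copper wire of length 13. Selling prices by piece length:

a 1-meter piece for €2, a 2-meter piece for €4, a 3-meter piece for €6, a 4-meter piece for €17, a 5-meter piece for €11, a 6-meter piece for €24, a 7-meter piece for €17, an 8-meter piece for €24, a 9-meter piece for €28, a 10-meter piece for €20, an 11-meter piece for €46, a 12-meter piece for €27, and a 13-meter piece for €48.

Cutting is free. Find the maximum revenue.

53

Consider every possible first cut. best[k] is the best of p[i]+best[k−i] over all sellable i≤k.
best[1] = 2
best[2] = max(2+2, 4+0) = 4
best[3] = max(2+4, 4+2, 6+0) = 6
best[4] = max(2+6, 4+4, 6+2, 17+0) = 17
best[5] = max(2+17, 4+6, 6+4, 17+2, 11+0) = 19
best[6] = max(2+19, 4+17, 6+6, 17+4, 11+2, 24+0) = 24
best[7] = max(2+24, 4+19, 6+17, …, 24+2, 17+0) = 26
best[8] = max(2+26, 4+24, 6+19, …, 17+2, 24+0) = 34
best[9] = max(2+34, 4+26, 6+24, …, 24+2, 28+0) = 36
best[10] = max(2+36, 4+34, 6+26, …, 28+2, 20+0) = 41
best[11] = max(2+41, 4+36, 6+34, …, 20+2, 46+0) = 46
best[12] = max(2+46, 4+41, 6+36, …, 46+2, 27+0) = 51
best[13] = max(2+51, 4+46, 6+41, …, 27+2, 48+0) = 53
One optimal cutting: 4 + 4 + 4 + 1 → €17 + €17 + €17 + €2 = €53.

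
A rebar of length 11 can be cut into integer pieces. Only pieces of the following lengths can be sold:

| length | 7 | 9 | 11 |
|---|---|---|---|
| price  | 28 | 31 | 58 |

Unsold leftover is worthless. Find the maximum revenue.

58

Consider every possible first cut. best[k] is the best of p[i]+best[k−i] over all sellable i≤k.
best[1] = 0
best[2] = 0
best[3] = 0
best[4] = 0
best[5] = 0
best[6] = 0
best[7] = 28
best[8] = 28
best[9] = max(28+0, 31+0) = 31
best[10] = max(28+0, 31+0) = 31
best[11] = max(28+0, 31+0, 58+0) = 58
One optimal cutting: 11 → ₹58.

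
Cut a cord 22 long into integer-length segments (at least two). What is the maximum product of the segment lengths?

Let f[k] be the best product for length k (with at least one cut). For each first piece i, the rest contributes max(k−i, f[k−i]).
f[2] = 1×max(1,0) = 1×1 = 1
f[3] = max(1×2, 2×1) = 2
f[4] = max(1×3, 2×2, 3×1) = 4
f[5] = max(1×4, 2×3, 3×2, 4×1) = 6
f[6] = max(1×6, 2×4, 3×3, 4×2, 5×1) = 9
f[7] = max(1×9, 2×6, 3×4, 4×3, 5×2, 6×1) = 12
f[8] = max(1×12, 2×9, 3×6, …, 6×2, 7×1) = 18
f[9] = max(1×18, 2×12, 3×9, …, 7×2, 8×1) = 27
f[10] = max(1×27, 2×18, 3×12, …, 8×2, 9×1) = 36
f[11] = max(1×36, 2×27, 3×18, …, 9×2, 10×1) = 54
f[12] = max(1×54, 2×36, 3×27, …, 10×2, 11×1) = 81
f[13] = max(1×81, 2×54, 3×36, …, 11×2, 12×1) = 108
f[14] = max(1×108, 2×81, 3×54, …, 12×2, 13×1) = 162
f[15] = max(1×162, 2×108, 3×81, …, 13×2, 14×1) = 243
f[16] = max(1×243, 2×162, 3×108, …, 14×2, 15×1) = 324
f[17] = max(1×324, 2×243, 3×162, …, 15×2, 16×1) = 486
f[18] = max(1×486, 2×324, 3×243, …, 16×2, 17×1) = 729
f[19] = max(1×729, 2×486, 3×324, …, 17×2, 18×1) = 972
f[20] = max(1×972, 2×729, 3×486, …, 18×2, 19×1) = 1458
f[21] = max(1×1458, 2×972, 3×729, …, 19×2, 20×1) = 2187
f[22] = max(1×2187, 2×1458, 3×972, …, 20×2, 21×1) = 2916
One optimal split: 3 + 3 + 3 + 3 + 3 + 3 + 2 + 2; product 3×3×3×3×3×3×2×2 = 2916.

2916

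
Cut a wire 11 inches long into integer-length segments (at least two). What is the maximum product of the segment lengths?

54

Define f[k] = max over 1≤i<k of i · max(k−i, f[k−i]); the inner max lets the remainder stay uncut if that's better.
Small cases: f[2]=1, f[3]=2, f[4]=4, f[5]=6.
f[6] = 3*max(3,2) = 3*3 = 9
f[7] = 2*max(5,6) = 2*6 = 12
f[8] = 2*max(6,9) = 2*9 = 18
f[9] = 3*max(6,9) = 3*9 = 27
f[10] = 2*max(8,18) = 2*18 = 36
f[11] = 2*max(9,27) = 2*27 = 54
One optimal split: 3 + 3 + 3 + 2; product 3*3*3*2 = 54.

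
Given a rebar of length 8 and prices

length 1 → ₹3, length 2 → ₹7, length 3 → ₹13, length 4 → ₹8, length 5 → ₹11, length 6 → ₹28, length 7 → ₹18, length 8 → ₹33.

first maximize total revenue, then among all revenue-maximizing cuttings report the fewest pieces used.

Build r[k] bottom-up: r[k] = max over allowed piece i of (p[i] + r[k−i]).
r[1] = 3
r[2] = 7
r[3] = 13
r[4] = 16  (first piece 1, then r[3]=13)
r[5] = 20  (first piece 2, then r[3]=13)
r[6] = 28
r[7] = 31  (first piece 1, then r[6]=28)
r[8] = 35  (first piece 2, then r[6]=28)
Maximum revenue is ₹35.
Now minimize piece count subject to staying optimal: for each k, pieces[k] = 1 + min over i with p[i]+r[k−i]=r[k] of pieces[k−i].
pieces[5] = 2
pieces[6] = 1
pieces[7] = 2
pieces[8] = 2

2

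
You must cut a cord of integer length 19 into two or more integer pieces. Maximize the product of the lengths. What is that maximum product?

Define f[k] = max over 1≤i<k of i · max(k−i, f[k−i]); the inner max lets the remainder stay uncut if that's better.
f[2] = 1×max(1,0) = 1×1 = 1
f[3] = 1×max(2,1) = 1×2 = 2
f[4] = 2×max(2,1) = 2×2 = 4
f[5] = 2×max(3,2) = 2×3 = 6
f[6] = 3×max(3,2) = 3×3 = 9
f[7] = 2×max(5,6) = 2×6 = 12
f[8] = 2×max(6,9) = 2×9 = 18
f[9] = 3×max(6,9) = 3×9 = 27
f[10] = 2×max(8,18) = 2×18 = 36
f[11] = 2×max(9,27) = 2×27 = 54
f[12] = 3×max(9,27) = 3×27 = 81
f[13] = 2×max(11,54) = 2×54 = 108
f[14] = 2×max(12,81) = 2×81 = 162
f[15] = 3×max(12,81) = 3×81 = 243
f[16] = 2×max(14,162) = 2×162 = 324
f[17] = 2×max(15,243) = 2×243 = 486
f[18] = 3×max(15,243) = 3×243 = 729
f[19] = 2×max(17,486) = 2×486 = 972
One optimal split: 3 + 3 + 3 + 3 + 3 + 2 + 2; product 3×3×3×3×3×2×2 = 972.

972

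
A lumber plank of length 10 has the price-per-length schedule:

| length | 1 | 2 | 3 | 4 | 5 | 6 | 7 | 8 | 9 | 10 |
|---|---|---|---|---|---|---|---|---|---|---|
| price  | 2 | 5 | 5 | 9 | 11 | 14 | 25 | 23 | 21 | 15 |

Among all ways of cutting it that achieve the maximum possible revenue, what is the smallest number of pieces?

3

Let r[k] be the best obtainable value from length k. For each k, try every first piece i and keep the best of price[i] + r[k−i].
r[1] = 2
r[2] = max(2+2, 5+0) = 5
r[3] = max(2+5, 5+2, 5+0) = 7
r[4] = max(2+7, 5+5, 5+2, 9+0) = 10
r[5] = max(2+10, 5+7, 5+5, 9+2, 11+0) = 12
r[6] = max(2+12, 5+10, 5+7, 9+5, 11+2, 14+0) = 15
r[7] = max(2+15, 5+12, 5+10, …, 14+2, 25+0) = 25
r[8] = max(2+25, 5+15, 5+12, …, 25+2, 23+0) = 27
r[9] = max(2+27, 5+25, 5+15, …, 23+2, 21+0) = 30
r[10] = max(2+30, 5+27, 5+25, …, 21+2, 15+0) = 32
Maximum revenue is $32.
Now minimize piece count subject to staying optimal: for each k, pieces[k] = 1 + min over i with p[i]+r[k−i]=r[k] of pieces[k−i].
pieces[7] = 1
pieces[8] = 2
pieces[9] = 2
pieces[10] = 3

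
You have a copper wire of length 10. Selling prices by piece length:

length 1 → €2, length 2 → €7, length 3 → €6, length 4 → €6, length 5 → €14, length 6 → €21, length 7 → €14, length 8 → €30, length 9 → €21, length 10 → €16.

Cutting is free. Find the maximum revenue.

Let R[k] be the best obtainable value from length k. For each k, try every first piece i and keep the best of price[i] + R[k−i].
R[1] = 2
R[2] = max(2+2, 7+0) = 7
R[3] = max(2+7, 7+2, 6+0) = 9
R[4] = max(2+9, 7+7, 6+2, 6+0) = 14
R[5] = max(2+14, 7+9, 6+7, 6+2, 14+0) = 16
R[6] = max(2+16, 7+14, 6+9, 6+7, 14+2, 21+0) = 21
R[7] = max(2+21, 7+16, 6+14, …, 21+2, 14+0) = 23
R[8] = max(2+23, 7+21, 6+16, …, 14+2, 30+0) = 30
R[9] = max(2+30, 7+23, 6+21, …, 30+2, 21+0) = 32
R[10] = max(2+32, 7+30, 6+23, …, 21+2, 16+0) = 37
One optimal cutting: 8 + 2 → €30 + €7 = €37.

37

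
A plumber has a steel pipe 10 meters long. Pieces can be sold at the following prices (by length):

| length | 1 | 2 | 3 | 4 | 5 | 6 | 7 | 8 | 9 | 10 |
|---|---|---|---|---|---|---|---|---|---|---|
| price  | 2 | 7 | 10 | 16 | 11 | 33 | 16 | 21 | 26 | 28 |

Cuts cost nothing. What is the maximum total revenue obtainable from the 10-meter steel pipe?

49

Consider every possible first cut. r[k] is the best of p[i]+r[k−i] over all sellable i≤k.
r[1] = 2
r[2] = max(2+2, 7+0) = 7
r[3] = max(2+7, 7+2, 10+0) = 10
r[4] = max(2+10, 7+7, 10+2, 16+0) = 16
r[5] = max(2+16, 7+10, 10+7, 16+2, 11+0) = 18
r[6] = max(2+18, 7+16, 10+10, 16+7, 11+2, 33+0) = 33
r[7] = max(2+33, 7+18, 10+16, …, 33+2, 16+0) = 35
r[8] = max(2+35, 7+33, 10+18, …, 16+2, 21+0) = 40
r[9] = max(2+40, 7+35, 10+33, …, 21+2, 26+0) = 43
r[10] = max(2+43, 7+40, 10+35, …, 26+2, 28+0) = 49
One optimal cutting: 6 + 4 → $33 + $16 = $49.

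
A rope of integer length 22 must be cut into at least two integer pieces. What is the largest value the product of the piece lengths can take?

2916

Define prod[k] = max over 1≤i<k of i · max(k−i, prod[k−i]); the inner max lets the remainder stay uncut if that's better.
Small cases: prod[2]=1, prod[3]=2, prod[4]=4, prod[5]=6, prod[6]=9, prod[7]=12, prod[8]=18, prod[9]=27, prod[10]=36, prod[11]=54, prod[12]=81, prod[13]=108, prod[14]=162, prod[15]=243.
prod[16] = 2*max(14,162) = 2*162 = 324
prod[17] = 2*max(15,243) = 2*243 = 486
prod[18] = 3*max(15,243) = 3*243 = 729
prod[19] = 2*max(17,486) = 2*486 = 972
prod[20] = 2*max(18,729) = 2*729 = 1458
prod[21] = 3*max(18,729) = 3*729 = 2187
prod[22] = 2*max(20,1458) = 2*1458 = 2916
One optimal split: 3 + 3 + 3 + 3 + 3 + 3 + 2 + 2; product 3*3*3*3*3*3*2*2 = 2916.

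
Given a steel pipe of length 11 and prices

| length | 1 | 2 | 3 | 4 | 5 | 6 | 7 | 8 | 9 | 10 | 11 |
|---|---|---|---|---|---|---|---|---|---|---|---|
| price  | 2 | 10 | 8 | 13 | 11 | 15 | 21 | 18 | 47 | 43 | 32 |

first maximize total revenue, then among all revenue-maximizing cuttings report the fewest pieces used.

2

Let r[k] be the best obtainable value from length k. For each k, try every first piece i and keep the best of price[i] + r[k−i].
r[1] = 2
r[2] = max(2+2, 10+0) = 10
r[3] = max(2+10, 10+2, 8+0) = 12
r[4] = max(2+12, 10+10, 8+2, 13+0) = 20
r[5] = max(2+20, 10+12, 8+10, 13+2, 11+0) = 22
r[6] = max(2+22, 10+20, 8+12, 13+10, 11+2, 15+0) = 30
r[7] = max(2+30, 10+22, 8+20, …, 15+2, 21+0) = 32
r[8] = max(2+32, 10+30, 8+22, …, 21+2, 18+0) = 40
r[9] = max(2+40, 10+32, 8+30, …, 18+2, 47+0) = 47
r[10] = max(2+47, 10+40, 8+32, …, 47+2, 43+0) = 50
r[11] = max(2+50, 10+47, 8+40, …, 43+2, 32+0) = 57
Maximum revenue is $57.
Now minimize piece count subject to staying optimal: for each k, pieces[k] = 1 + min over i with p[i]+r[k−i]=r[k] of pieces[k−i].
pieces[8] = 4
pieces[9] = 1
pieces[10] = 5
pieces[11] = 2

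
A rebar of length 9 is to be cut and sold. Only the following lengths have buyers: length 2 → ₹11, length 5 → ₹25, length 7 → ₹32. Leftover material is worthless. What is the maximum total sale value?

47

Let best[k] be the best obtainable value from length k. For each k, try every first piece i and keep the best of price[i] + best[k−i].
best[1] = 0
best[2] = 11
best[3] = 11
best[4] = 22  (first piece 2, then best[2]=11)
best[5] = max(11+11, 25+0) = 25
best[6] = max(11+22, 25+0) = 33
best[7] = max(11+25, 25+11, 32+0) = 36
best[8] = max(11+33, 25+11, 32+0) = 44
best[9] = max(11+36, 25+22, 32+11) = 47
One optimal cutting: 5 + 2 + 2 → ₹47.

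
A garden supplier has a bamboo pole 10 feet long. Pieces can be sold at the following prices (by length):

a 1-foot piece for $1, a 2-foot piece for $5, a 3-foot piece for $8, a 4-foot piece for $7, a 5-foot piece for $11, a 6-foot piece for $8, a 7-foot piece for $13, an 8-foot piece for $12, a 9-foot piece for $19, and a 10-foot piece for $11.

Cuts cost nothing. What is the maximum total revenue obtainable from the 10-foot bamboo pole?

Consider every possible first cut. best[k] is the best of p[i]+best[k−i] over all sellable i≤k.
best[1] = 1
best[2] = 5
best[3] = 8
best[4] = 10  (first piece 2, then best[2]=5)
best[5] = 13  (first piece 2, then best[3]=8)
best[6] = 16  (first piece 3, then best[3]=8)
best[7] = 18  (first piece 2, then best[5]=13)
best[8] = 21  (first piece 2, then best[6]=16)
best[9] = 24  (first piece 3, then best[6]=16)
best[10] = 26  (first piece 2, then best[8]=21)
One optimal cutting: 3 + 3 + 2 + 2 → $8 + $8 + $5 + $5 = $26.

26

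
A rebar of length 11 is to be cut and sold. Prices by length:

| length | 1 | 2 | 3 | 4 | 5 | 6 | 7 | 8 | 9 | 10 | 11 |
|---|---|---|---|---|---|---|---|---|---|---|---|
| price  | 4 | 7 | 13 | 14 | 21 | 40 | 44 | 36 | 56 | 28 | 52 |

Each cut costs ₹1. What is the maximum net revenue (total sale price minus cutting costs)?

Build v[k] bottom-up: v[k] = max over allowed piece i of (p[i] + v[k−i]) − 1 per cut.
v[1] = 4
v[2] = 7  (first piece 1, then v[1]=4)
v[3] = 13
v[4] = 16  (first piece 1, then v[3]=13)
v[5] = 21
v[6] = 40
v[7] = 44
v[8] = 47  (first piece 1, then v[7]=44)
v[9] = 56
v[10] = 59  (first piece 1, then v[9]=56)
v[11] = 62  (first piece 1, then v[10]=59)
One optimal plan: pieces 9 + 1 + 1 (2 cuts) → ₹64 − ₹2 = ₹62.

62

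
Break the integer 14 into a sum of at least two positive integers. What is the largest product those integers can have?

Fill g[k] for k=2..14: at each k try every first piece i and multiply by the better of (k−i) uncut or g[k−i].
g[2] = 1×max(1,0) = 1×1 = 1
g[3] = max(1×2, 2×1) = 2
g[4] = max(1×3, 2×2, 3×1) = 4
g[5] = max(1×4, 2×3, 3×2, 4×1) = 6
g[6] = max(1×6, 2×4, 3×3, 4×2, 5×1) = 9
g[7] = max(1×9, 2×6, 3×4, 4×3, 5×2, 6×1) = 12
g[8] = max(1×12, 2×9, 3×6, …, 6×2, 7×1) = 18
g[9] = max(1×18, 2×12, 3×9, …, 7×2, 8×1) = 27
g[10] = max(1×27, 2×18, 3×12, …, 8×2, 9×1) = 36
g[11] = max(1×36, 2×27, 3×18, …, 9×2, 10×1) = 54
g[12] = max(1×54, 2×36, 3×27, …, 10×2, 11×1) = 81
g[13] = max(1×81, 2×54, 3×36, …, 11×2, 12×1) = 108
g[14] = max(1×108, 2×81, 3×54, …, 12×2, 13×1) = 162
One optimal split: 3 + 3 + 3 + 3 + 2; product 3×3×3×3×2 = 162.

162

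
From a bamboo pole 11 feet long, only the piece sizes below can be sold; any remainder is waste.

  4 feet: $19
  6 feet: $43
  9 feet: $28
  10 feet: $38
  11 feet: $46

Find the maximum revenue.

Build best[k] bottom-up: best[k] = max over allowed piece i of (p[i] + best[k−i]).
best[1] = 0
best[2] = 0
best[3] = 0
best[4] = 19
best[5] = 19
best[6] = 43
best[7] = 43
best[8] = 43
best[9] = 43
best[10] = 62  (first piece 4, then best[6]=43)
best[11] = 62
One optimal cutting: pieces 6 + 4 with 1 foot of scrap → $62.

62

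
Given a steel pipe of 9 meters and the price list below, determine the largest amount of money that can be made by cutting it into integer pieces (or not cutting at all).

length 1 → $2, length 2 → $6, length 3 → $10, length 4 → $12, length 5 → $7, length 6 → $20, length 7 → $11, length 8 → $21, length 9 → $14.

30

Consider every possible first cut. R[k] is the best of p[i]+R[k−i] over all sellable i≤k.
R[1] = 2
R[2] = 6
R[3] = 10
R[4] = 12  (first piece 1, then R[3]=10)
R[5] = 16  (first piece 2, then R[3]=10)
R[6] = 20  (first piece 3, then R[3]=10)
R[7] = 22  (first piece 1, then R[6]=20)
R[8] = 26  (first piece 2, then R[6]=20)
R[9] = 30  (first piece 3, then R[6]=20)
One optimal cutting: 3 + 3 + 3 → $10 + $10 + $10 = $30.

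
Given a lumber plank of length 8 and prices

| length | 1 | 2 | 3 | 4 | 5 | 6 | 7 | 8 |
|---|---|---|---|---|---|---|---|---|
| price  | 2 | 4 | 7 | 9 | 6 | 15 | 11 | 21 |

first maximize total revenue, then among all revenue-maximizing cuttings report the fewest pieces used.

Consider every possible first cut. r[k] is the best of p[i]+r[k−i] over all sellable i≤k.
r[1] = 2
r[2] = 4  (first piece 1, then r[1]=2)
r[3] = 7
r[4] = 9  (first piece 1, then r[3]=7)
r[5] = 11  (first piece 1, then r[4]=9)
r[6] = 15
r[7] = 17  (first piece 1, then r[6]=15)
r[8] = 21
Maximum revenue is $21.
Now minimize piece count subject to staying optimal: for each k, pieces[k] = 1 + min over i with p[i]+r[k−i]=r[k] of pieces[k−i].
pieces[5] = 2
pieces[6] = 1
pieces[7] = 2
pieces[8] = 1

1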